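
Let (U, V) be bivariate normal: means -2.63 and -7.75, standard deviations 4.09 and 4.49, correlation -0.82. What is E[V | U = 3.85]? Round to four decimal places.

E[V | U=x] = μ_V + ρ(σ_V/σ_U)(x − μ_U) for jointly normal variables.
E[V | U=3.85] = -7.75 + (-0.82)·(4.49/4.09)·(3.85 − (-2.63)) = -7.75 + (-0.9002)·(6.48) = -13.5833.

-13.5833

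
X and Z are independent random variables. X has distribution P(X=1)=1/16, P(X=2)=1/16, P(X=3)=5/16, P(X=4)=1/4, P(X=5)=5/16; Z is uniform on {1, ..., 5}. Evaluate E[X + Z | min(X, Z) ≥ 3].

8

P(min(X, Z) ≥ 3) = 21/40.
Summing (X+Z)·P(x,y) over outcomes with min(X, Z) ≥ 3 gives 21/5.
E[X + Z | min(X, Z) ≥ 3] = (21/5) / (21/40) = 8.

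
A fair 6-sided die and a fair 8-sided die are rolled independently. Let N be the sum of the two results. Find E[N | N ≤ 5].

4

P(N ≤ 5) = 5/24.
Σ over the event: 2·1/48 + 3·1/24 + 4·1/16 + 5·1/12 = 5/6.
E[N | N ≤ 5] = (5/6) / (5/24) = 4.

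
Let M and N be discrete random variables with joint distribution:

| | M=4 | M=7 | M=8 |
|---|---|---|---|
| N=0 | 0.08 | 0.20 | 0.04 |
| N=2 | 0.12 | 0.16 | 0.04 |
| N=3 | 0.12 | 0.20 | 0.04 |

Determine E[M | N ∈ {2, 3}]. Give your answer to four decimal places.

P(N ∈ {2, 3}) = 0.68.
Summing M·P(M=x,N=y) over the conditioning event gives 4.12.
E[M | N ∈ {2, 3}] = (4.12) / (0.68) = 6.0588.

6.0588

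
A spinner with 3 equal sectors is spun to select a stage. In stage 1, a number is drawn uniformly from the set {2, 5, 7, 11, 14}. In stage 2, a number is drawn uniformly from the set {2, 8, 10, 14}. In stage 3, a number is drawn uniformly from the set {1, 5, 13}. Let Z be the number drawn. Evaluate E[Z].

679/90

E[Z | stage 1] = (2+5+7+11+14)/5 = 39/5.
E[Z | stage 2] = (2+8+10+14)/4 = 17/2.
E[Z | stage 3] = (1+5+13)/3 = 19/3.
By the law of total expectation,
E[Z] = (1/3)·(39/5) + (1/3)·(17/2) + (1/3)·(19/3) = 679/90.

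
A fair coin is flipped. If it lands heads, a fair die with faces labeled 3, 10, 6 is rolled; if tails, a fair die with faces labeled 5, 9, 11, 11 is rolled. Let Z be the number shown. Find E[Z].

23/3

E[Z | heads] = (3+10+6)/3 = 19/3.
E[Z | tails] = (5+9+11+11)/4 = 9.
By the law of total expectation,
E[Z] = (1/2)·(19/3) + (1/2)·(9) = 23/3.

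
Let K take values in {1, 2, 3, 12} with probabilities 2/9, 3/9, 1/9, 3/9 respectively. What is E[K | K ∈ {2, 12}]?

7

P(K ∈ {2, 12}) = 2/3.
Σ over the event: 2·1/3 + 12·1/3 = 14/3.
E[K | K ∈ {2, 12}] = (14/3) / (2/3) = 7.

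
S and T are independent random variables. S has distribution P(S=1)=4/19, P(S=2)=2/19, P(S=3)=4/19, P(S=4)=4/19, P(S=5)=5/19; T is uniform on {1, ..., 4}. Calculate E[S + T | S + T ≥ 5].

P(S + T ≥ 5) = 14/19.
Summing (S+T)·P(x,y) over outcomes with S + T ≥ 5 gives 92/19.
E[S + T | S + T ≥ 5] = (92/19) / (14/19) = 46/7.

46/7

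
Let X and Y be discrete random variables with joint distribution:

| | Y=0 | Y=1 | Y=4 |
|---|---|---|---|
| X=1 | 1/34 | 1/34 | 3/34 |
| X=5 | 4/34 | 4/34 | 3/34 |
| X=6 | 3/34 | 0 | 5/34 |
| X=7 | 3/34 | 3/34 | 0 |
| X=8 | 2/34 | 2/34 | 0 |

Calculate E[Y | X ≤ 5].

29/16

P(X ≤ 5) = 8/17.
Σ Y·P over the event = 0·(1/34) + 1·(1/34) + 4·(3/34) + 0·(4/34) + 1·(4/34) + 4·(3/34) = 29/34.
E[Y | X ≤ 5] = (29/34) / (8/17) = 29/16.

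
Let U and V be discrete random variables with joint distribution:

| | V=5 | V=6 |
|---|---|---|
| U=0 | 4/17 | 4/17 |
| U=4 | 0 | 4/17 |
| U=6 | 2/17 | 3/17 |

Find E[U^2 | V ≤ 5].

P(V ≤ 5) = 6/17.
Σ U^2·P over the event = 0·(4/17) + 36·(2/17) = 72/17.
E[U^2 | V ≤ 5] = (72/17) / (6/17) = 12.

12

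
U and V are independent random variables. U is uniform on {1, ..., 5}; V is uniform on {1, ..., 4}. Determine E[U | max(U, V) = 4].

Outcomes with max(U, V) = 4: (1,4), (2,4), (3,4), (4,1), (4,2), (4,3), (4,4), each with probability 1/20.
E[U | max(U, V) = 4] = (1 + 2 + 3 + 4 + 4 + 4 + 4) / 7 = 22/7.

22/7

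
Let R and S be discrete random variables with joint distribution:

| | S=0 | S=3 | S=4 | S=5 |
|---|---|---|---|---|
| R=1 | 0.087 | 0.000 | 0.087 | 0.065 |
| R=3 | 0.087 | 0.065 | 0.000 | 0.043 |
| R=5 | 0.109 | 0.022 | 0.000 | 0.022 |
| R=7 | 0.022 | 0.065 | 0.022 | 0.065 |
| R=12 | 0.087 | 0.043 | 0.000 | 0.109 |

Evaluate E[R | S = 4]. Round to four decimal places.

P(S = 4) = 0.109.
Σ R·P over the event = 1·(0.087) + 7·(0.022) = 0.241.
E[R | S = 4] = (0.241) / (0.109) = 2.2110.

2.2110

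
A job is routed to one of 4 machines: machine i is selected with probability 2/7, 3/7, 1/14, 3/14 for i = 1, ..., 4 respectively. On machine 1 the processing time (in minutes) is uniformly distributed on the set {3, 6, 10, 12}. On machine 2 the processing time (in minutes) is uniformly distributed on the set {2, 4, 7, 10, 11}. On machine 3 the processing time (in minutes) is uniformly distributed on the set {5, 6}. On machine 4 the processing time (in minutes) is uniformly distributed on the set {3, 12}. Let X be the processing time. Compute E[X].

499/70

E[X | machine 1] = (3+6+10+12)/4 = 31/4.
E[X | machine 2] = (2+4+7+10+11)/5 = 34/5.
E[X | machine 3] = (5+6)/2 = 11/2.
E[X | machine 4] = (3+12)/2 = 15/2.
E[X] = (2/7)·(31/4) + (3/7)·(34/5) + (1/14)·(11/2) + (3/14)·(15/2) = 499/70.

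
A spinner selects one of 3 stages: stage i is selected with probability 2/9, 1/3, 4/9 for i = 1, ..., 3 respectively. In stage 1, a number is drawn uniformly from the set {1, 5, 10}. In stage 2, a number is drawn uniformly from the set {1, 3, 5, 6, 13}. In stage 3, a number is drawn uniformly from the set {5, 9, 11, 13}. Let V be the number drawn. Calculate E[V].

E[V | stage 1] = (1+5+10)/3 = 16/3.
E[V | stage 2] = (1+3+5+6+13)/5 = 28/5.
E[V | stage 3] = (5+9+11+13)/4 = 19/2.
By the law of total expectation,
E[V] = (2/9)·(16/3) + (1/3)·(28/5) + (4/9)·(19/2) = 982/135.

982/135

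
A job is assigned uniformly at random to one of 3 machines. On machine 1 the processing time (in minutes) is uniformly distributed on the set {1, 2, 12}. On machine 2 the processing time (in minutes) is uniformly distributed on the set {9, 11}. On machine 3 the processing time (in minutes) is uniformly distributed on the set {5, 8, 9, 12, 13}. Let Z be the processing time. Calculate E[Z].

122/15

E[Z | machine 1] = (1+2+12)/3 = 5.
E[Z | machine 2] = (9+11)/2 = 10.
E[Z | machine 3] = (5+8+9+12+13)/5 = 47/5.
By the law of total expectation,
E[Z] = (1/3)·(5) + (1/3)·(10) + (1/3)·(47/5) = 122/15.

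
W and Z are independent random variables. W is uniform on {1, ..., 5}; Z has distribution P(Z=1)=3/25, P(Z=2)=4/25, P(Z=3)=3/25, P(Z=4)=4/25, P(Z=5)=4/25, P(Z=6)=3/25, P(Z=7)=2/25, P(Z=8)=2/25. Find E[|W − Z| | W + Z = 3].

P(W + Z = 3) = 7/125.
Summing |W−Z|·P(x,y) over outcomes with W + Z = 3 gives 7/125.
E[|W − Z| | W + Z = 3] = (7/125) / (7/125) = 1.

1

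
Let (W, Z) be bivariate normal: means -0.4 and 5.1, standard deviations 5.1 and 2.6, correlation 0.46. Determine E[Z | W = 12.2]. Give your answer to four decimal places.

For a bivariate normal, E[Z | W=x] = μ_Z + ρ·(σ_Z/σ_W)·(x − μ_W).
E[Z | W=12.2] = 5.1 + (0.46)·(2.6/5.1)·(12.2 − (-0.4)) = 5.1 + (0.23451)·(12.6) = 8.0548.

8.0548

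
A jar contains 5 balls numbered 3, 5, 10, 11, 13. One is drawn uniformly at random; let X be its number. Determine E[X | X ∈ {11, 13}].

12

P(X ∈ {11, 13}) = 2/5.
Σ over the event: 11·1/5 + 13·1/5 = 24/5.
E[X | X ∈ {11, 13}] = (24/5) / (2/5) = 12.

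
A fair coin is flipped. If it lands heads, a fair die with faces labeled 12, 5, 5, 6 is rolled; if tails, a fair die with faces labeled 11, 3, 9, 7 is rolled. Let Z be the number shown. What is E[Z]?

29/4

E[Z | heads] = (12+5+5+6)/4 = 7.
E[Z | tails] = (11+3+9+7)/4 = 15/2.
By the law of total expectation,
E[Z] = (1/2)·(7) + (1/2)·(15/2) = 29/4.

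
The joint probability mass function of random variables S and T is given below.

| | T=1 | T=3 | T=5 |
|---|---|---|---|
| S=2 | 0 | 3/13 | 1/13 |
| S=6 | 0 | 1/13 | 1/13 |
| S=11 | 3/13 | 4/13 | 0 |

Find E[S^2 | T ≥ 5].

P(T ≥ 5) = 2/13.
Σ S^2·P over the event = 4·(1/13) + 36·(1/13) = 40/13.
E[S^2 | T ≥ 5] = (40/13) / (2/13) = 20.

20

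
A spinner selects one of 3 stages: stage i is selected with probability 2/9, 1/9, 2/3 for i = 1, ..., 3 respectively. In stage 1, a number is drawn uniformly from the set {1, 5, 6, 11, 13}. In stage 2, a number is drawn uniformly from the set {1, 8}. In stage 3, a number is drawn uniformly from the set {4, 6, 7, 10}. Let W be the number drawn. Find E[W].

E[W | stage 1] = (1+5+6+11+13)/5 = 36/5.
E[W | stage 2] = (1+8)/2 = 9/2.
E[W | stage 3] = (4+6+7+10)/4 = 27/4.
E[W] = (2/9)·(36/5) + (1/9)·(9/2) + (2/3)·(27/4) = 33/5.

33/5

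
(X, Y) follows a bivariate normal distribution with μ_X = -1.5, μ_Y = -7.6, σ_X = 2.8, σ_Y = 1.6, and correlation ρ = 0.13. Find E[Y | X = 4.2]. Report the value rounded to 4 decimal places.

-7.1766

E[Y | X=x] = μ_Y + ρ(σ_Y/σ_X)(x − μ_X) for jointly normal variables.
E[Y | X=4.2] = -7.6 + (0.13)·(1.6/2.8)·(4.2 − (-1.5)) = -7.6 + (0.074286)·(5.7) = -7.1766.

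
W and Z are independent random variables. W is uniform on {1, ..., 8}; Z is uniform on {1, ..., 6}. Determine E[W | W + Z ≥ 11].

7

Outcomes with W + Z ≥ 11: (5,6), (6,5), (6,6), (7,4), (7,5), (7,6), (8,3), (8,4), (8,5), (8,6), each with probability 1/48.
E[W | W + Z ≥ 11] = (5 + 6 + 6 + 7 + 7 + 7 + 8 + 8 + 8 + 8) / 10 = 7.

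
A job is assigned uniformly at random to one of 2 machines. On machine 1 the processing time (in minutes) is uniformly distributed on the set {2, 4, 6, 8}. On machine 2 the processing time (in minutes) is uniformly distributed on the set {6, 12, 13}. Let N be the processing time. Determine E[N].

E[N | machine 1] = (2+4+6+8)/4 = 5.
E[N | machine 2] = (6+12+13)/3 = 31/3.
By the law of total expectation,
E[N] = (1/2)·(5) + (1/2)·(31/3) = 23/3.

23/3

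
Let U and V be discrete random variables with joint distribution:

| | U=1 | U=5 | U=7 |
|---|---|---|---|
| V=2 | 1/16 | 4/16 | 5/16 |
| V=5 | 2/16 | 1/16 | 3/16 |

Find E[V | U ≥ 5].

P(U ≥ 5) = 13/16.
Σ V·P over the event = 2·(4/16) + 5·(1/16) + 2·(5/16) + 5·(3/16) = 19/8.
E[V | U ≥ 5] = (19/8) / (13/16) = 38/13.

38/13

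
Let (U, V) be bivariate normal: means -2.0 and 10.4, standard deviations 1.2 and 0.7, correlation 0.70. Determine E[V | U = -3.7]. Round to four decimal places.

9.7058

E[V | U=x] = μ_V + ρ(σ_V/σ_U)(x − μ_U) for jointly normal variables.
E[V | U=-3.7] = 10.4 + (0.70)·(0.7/1.2)·(-3.7 − (-2.0)) = 10.4 + (0.40833)·(-1.7) = 9.7058.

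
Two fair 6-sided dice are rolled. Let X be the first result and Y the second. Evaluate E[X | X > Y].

P(X > Y) = 5/12.
Summing X·P(x,y) over outcomes with X > Y gives 35/18.
E[X | X > Y] = (35/18) / (5/12) = 14/3.

14/3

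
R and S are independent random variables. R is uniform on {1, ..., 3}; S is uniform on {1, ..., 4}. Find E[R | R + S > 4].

P(R + S > 4) = 1/2.
Summing R·P(x,y) over outcomes with R + S > 4 gives 7/6.
E[R | R + S > 4] = (7/6) / (1/2) = 7/3.

7/3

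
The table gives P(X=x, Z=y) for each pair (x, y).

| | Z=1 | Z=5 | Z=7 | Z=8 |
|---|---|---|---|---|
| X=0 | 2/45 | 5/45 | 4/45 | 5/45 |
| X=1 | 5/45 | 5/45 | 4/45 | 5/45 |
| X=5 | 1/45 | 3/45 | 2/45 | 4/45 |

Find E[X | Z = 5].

20/13

P(Z = 5) = 13/45.
Σ X·P over the event = 0·(5/45) + 1·(5/45) + 5·(3/45) = 4/9.
E[X | Z = 5] = (4/9) / (13/45) = 20/13.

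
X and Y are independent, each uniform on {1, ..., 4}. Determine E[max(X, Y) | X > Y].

P(X > Y) = 3/8.
Summing max(X,Y)·P(x,y) over outcomes with X > Y gives 5/4.
E[max(X, Y) | X > Y] = (5/4) / (3/8) = 10/3.

10/3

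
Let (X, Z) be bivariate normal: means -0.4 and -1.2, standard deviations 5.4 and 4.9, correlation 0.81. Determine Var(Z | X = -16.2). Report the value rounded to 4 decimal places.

Var(Z | X=x) = (1 − ρ²)·σ_Z².
Var(Z | X=-16.2) = (4.9)²·(1 − (0.81)²) = 24.01·0.3439 = 8.2570.

8.2570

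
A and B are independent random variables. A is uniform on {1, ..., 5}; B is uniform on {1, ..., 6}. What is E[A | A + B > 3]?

P(A + B > 3) = 9/10.
Summing A·P(x,y) over outcomes with A + B > 3 gives 43/15.
E[A | A + B > 3] = (43/15) / (9/10) = 86/27.

86/27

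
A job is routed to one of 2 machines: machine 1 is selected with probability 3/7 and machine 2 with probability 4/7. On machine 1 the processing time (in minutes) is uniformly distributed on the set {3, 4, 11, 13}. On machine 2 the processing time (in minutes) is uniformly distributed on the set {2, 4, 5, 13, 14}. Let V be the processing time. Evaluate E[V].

1073/140

E[V | machine 1] = (3+4+11+13)/4 = 31/4.
E[V | machine 2] = (2+4+5+13+14)/5 = 38/5.
E[V] = (3/7)·(31/4) + (4/7)·(38/5) = 1073/140.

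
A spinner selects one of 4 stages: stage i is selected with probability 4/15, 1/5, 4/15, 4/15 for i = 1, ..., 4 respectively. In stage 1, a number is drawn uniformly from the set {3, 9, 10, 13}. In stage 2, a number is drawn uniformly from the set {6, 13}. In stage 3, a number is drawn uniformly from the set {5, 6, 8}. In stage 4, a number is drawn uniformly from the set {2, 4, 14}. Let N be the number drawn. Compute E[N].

77/10

E[N | stage 1] = (3+9+10+13)/4 = 35/4.
E[N | stage 2] = (6+13)/2 = 19/2.
E[N | stage 3] = (5+6+8)/3 = 19/3.
E[N | stage 4] = (2+4+14)/3 = 20/3.
E[N] = (4/15)·(35/4) + (1/5)·(19/2) + (4/15)·(19/3) + (4/15)·(20/3) = 77/10.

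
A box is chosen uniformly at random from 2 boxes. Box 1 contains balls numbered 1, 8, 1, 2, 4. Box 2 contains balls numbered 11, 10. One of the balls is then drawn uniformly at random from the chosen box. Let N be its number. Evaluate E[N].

E[N | box 1] = (1+8+1+2+4)/5 = 16/5.
E[N | box 2] = (11+10)/2 = 21/2.
E[N] = (1/2)·(16/5) + (1/2)·(21/2) = 137/20.

137/20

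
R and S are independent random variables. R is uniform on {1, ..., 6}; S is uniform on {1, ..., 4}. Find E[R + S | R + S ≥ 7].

8

Outcomes with R + S ≥ 7: (3,4), (4,3), (4,4), (5,2), (5,3), (5,4), (6,1), (6,2), (6,3), (6,4), each with probability 1/24.
E[R + S | R + S ≥ 7] = (7 + 7 + 8 + 7 + 8 + 9 + 7 + 8 + 9 + 10) / 10 = 8.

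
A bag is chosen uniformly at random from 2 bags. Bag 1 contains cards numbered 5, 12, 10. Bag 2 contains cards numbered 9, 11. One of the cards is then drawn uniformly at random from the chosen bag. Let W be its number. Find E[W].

19/2

E[W | bag 1] = (5+12+10)/3 = 9.
E[W | bag 2] = (9+11)/2 = 10.
By the law of total expectation,
E[W] = (1/2)·(9) + (1/2)·(10) = 19/2.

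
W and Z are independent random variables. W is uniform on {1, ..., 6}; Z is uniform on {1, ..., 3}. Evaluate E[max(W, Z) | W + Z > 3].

62/15

P(W + Z > 3) = 5/6.
Summing max(W,Z)·P(x,y) over outcomes with W + Z > 3 gives 31/9.
E[max(W, Z) | W + Z > 3] = (31/9) / (5/6) = 62/15.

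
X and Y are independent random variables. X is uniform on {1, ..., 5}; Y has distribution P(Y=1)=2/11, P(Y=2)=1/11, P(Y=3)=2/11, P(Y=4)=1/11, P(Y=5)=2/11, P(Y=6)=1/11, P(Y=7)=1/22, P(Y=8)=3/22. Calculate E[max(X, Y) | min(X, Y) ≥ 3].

P(min(X, Y) ≥ 3) = 24/55.
Summing max(X,Y)·P(x,y) over outcomes with min(X, Y) ≥ 3 gives 263/110.
E[max(X, Y) | min(X, Y) ≥ 3] = (263/110) / (24/55) = 263/48.

263/48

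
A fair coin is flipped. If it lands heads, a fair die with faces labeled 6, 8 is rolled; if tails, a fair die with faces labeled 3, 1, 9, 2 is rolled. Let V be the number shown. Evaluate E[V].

E[V | heads] = (6+8)/2 = 7.
E[V | tails] = (3+1+9+2)/4 = 15/4.
E[V] = (1/2)·(7) + (1/2)·(15/4) = 43/8.

43/8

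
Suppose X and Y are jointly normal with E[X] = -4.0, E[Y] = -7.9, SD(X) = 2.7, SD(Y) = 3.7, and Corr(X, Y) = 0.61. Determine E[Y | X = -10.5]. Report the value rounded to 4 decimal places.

-13.3335

E[Y | X=x] = μ_Y + ρ(σ_Y/σ_X)(x − μ_X) for jointly normal variables.
E[Y | X=-10.5] = -7.9 + (0.61)·(3.7/2.7)·(-10.5 − (-4.0)) = -7.9 + (0.83593)·(-6.5) = -13.3335.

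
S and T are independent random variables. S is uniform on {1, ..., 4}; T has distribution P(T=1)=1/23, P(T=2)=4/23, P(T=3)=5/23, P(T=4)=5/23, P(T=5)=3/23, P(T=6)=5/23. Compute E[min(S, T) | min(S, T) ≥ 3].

121/36

P(min(S, T) ≥ 3) = 9/23.
Summing min(S,T)·P(x,y) over outcomes with min(S, T) ≥ 3 gives 121/92.
E[min(S, T) | min(S, T) ≥ 3] = (121/92) / (9/23) = 121/36.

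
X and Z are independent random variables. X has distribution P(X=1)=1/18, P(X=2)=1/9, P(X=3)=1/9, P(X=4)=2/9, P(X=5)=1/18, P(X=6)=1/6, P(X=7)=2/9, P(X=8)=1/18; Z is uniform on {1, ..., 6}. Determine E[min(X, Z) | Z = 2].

35/18

P(Z = 2) = 1/6.
Summing min(X,Z)·P(x,y) over outcomes with Z = 2 gives 35/108.
E[min(X, Z) | Z = 2] = (35/108) / (1/6) = 35/18.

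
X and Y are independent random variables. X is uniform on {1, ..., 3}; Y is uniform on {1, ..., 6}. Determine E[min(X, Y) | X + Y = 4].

4/3

P(X + Y = 4) = 1/6.
Summing min(X,Y)·P(x,y) over outcomes with X + Y = 4 gives 2/9.
E[min(X, Y) | X + Y = 4] = (2/9) / (1/6) = 4/3.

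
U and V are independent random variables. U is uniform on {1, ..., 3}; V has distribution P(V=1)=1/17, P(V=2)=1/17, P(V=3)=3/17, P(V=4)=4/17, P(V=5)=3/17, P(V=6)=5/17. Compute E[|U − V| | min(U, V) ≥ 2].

P(min(U, V) ≥ 2) = 32/51.
Summing |U−V|·P(x,y) over outcomes with min(U, V) ≥ 2 gives 22/17.
E[|U − V| | min(U, V) ≥ 2] = (22/17) / (32/51) = 33/16.

33/16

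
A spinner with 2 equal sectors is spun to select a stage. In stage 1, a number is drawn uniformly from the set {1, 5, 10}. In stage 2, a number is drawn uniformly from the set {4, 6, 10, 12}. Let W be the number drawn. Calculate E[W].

E[W | stage 1] = (1+5+10)/3 = 16/3.
E[W | stage 2] = (4+6+10+12)/4 = 8.
By the law of total expectation,
E[W] = (1/2)·(16/3) + (1/2)·(8) = 20/3.

20/3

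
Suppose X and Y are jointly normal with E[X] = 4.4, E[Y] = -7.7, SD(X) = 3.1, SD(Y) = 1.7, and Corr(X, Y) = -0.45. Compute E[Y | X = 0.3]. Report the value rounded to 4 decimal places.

E[Y | X=x] = μ_Y + ρ(σ_Y/σ_X)(x − μ_X) for jointly normal variables.
E[Y | X=0.3] = -7.7 + (-0.45)·(1.7/3.1)·(0.3 − (4.4)) = -7.7 + (-0.24677)·(-4.1) = -6.6882.

-6.6882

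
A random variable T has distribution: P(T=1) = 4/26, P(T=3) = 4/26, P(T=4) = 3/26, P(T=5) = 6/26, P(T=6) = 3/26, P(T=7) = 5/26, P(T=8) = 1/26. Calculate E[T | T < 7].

19/5

P(T < 7) = 10/13.
Σ over the event: 1·2/13 + 3·2/13 + 4·3/26 + 5·3/13 + 6·3/26 = 38/13.
E[T | T < 7] = (38/13) / (10/13) = 19/5.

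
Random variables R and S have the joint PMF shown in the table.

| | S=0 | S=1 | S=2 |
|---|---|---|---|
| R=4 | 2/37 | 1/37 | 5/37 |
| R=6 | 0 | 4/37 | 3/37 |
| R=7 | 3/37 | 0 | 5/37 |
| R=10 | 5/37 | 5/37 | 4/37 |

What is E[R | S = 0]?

P(S = 0) = 10/37.
Σ R·P over the event = 4·(2/37) + 7·(3/37) + 10·(5/37) = 79/37.
E[R | S = 0] = (79/37) / (10/37) = 79/10.

79/10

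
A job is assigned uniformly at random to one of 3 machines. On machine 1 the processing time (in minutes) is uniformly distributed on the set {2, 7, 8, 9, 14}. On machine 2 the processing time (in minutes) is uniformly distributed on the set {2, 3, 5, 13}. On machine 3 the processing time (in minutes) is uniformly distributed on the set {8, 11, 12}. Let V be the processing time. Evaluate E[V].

289/36

E[V | machine 1] = (2+7+8+9+14)/5 = 8.
E[V | machine 2] = (2+3+5+13)/4 = 23/4.
E[V | machine 3] = (8+11+12)/3 = 31/3.
By the law of total expectation,
E[V] = (1/3)·(8) + (1/3)·(23/4) + (1/3)·(31/3) = 289/36.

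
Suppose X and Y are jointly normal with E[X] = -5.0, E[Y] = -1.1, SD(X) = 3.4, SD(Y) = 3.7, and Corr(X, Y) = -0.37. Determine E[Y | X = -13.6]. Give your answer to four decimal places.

2.3628

For a bivariate normal, E[Y | X=x] = μ_Y + ρ·(σ_Y/σ_X)·(x − μ_X).
E[Y | X=-13.6] = -1.1 + (-0.37)·(3.7/3.4)·(-13.6 − (-5.0)) = -1.1 + (-0.40265)·(-8.6) = 2.3628.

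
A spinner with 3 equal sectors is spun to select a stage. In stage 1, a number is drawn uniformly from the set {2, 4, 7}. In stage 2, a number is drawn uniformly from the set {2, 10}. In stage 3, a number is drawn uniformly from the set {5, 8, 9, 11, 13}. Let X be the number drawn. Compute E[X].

E[X | stage 1] = (2+4+7)/3 = 13/3.
E[X | stage 2] = (2+10)/2 = 6.
E[X | stage 3] = (5+8+9+11+13)/5 = 46/5.
E[X] = (1/3)·(13/3) + (1/3)·(6) + (1/3)·(46/5) = 293/45.

293/45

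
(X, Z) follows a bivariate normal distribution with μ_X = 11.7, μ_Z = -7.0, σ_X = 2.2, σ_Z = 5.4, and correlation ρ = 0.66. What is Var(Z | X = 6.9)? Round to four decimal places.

For a bivariate normal, Var(Z | X=x) = σ_Z²(1 − ρ²).
Var(Z | X=6.9) = (5.4)²·(1 − (0.66)²) = 29.16·0.5644 = 16.4579.

16.4579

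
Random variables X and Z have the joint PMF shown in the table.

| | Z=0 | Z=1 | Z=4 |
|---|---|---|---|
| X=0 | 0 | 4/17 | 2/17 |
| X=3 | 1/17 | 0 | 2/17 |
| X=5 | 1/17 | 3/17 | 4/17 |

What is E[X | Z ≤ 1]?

P(Z ≤ 1) = 9/17.
Σ X·P over the event = 0·(4/17) + 3·(1/17) + 5·(1/17) + 5·(3/17) = 23/17.
E[X | Z ≤ 1] = (23/17) / (9/17) = 23/9.

23/9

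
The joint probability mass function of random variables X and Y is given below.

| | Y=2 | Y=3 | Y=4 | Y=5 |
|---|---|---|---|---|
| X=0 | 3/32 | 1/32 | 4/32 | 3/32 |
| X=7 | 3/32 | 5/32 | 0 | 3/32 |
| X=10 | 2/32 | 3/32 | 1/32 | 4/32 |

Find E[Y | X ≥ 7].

P(X ≥ 7) = 21/32.
Summing Y·P(X=x,Y=y) over the conditioning event gives 73/32.
E[Y | X ≥ 7] = (73/32) / (21/32) = 73/21.

73/21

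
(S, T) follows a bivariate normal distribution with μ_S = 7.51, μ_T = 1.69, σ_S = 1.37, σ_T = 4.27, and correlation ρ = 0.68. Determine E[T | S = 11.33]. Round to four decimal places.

9.7862

For a bivariate normal, E[T | S=x] = μ_T + ρ·(σ_T/σ_S)·(x − μ_S).
E[T | S=11.33] = 1.69 + (0.68)·(4.27/1.37)·(11.33 − (7.51)) = 1.69 + (2.11942)·(3.82) = 9.7862.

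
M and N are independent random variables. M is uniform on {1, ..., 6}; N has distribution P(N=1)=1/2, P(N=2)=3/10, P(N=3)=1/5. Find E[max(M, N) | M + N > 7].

40/7

P(M + N > 7) = 7/60.
Summing max(M,N)·P(x,y) over outcomes with M + N > 7 gives 2/3.
E[max(M, N) | M + N > 7] = (2/3) / (7/60) = 40/7.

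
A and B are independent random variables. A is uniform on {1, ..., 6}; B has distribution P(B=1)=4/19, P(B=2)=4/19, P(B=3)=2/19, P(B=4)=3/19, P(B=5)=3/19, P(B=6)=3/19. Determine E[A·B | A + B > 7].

21

P(A + B > 7) = 22/57.
Summing AB·P(x,y) over outcomes with A + B > 7 gives 154/19.
E[A·B | A + B > 7] = (154/19) / (22/57) = 21.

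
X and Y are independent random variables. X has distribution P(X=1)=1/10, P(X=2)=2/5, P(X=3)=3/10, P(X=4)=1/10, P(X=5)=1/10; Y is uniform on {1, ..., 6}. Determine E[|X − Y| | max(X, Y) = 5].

P(max(X, Y) = 5) = 7/30.
Summing |X−Y|·P(x,y) over outcomes with max(X, Y) = 5 gives 11/20.
E[|X − Y| | max(X, Y) = 5] = (11/20) / (7/30) = 33/14.

33/14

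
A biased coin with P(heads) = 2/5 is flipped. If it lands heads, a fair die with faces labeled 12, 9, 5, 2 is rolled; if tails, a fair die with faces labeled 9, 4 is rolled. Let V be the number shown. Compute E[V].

E[V | heads] = (12+9+5+2)/4 = 7.
E[V | tails] = (9+4)/2 = 13/2.
E[V] = (2/5)·(7) + (3/5)·(13/2) = 67/10.

67/10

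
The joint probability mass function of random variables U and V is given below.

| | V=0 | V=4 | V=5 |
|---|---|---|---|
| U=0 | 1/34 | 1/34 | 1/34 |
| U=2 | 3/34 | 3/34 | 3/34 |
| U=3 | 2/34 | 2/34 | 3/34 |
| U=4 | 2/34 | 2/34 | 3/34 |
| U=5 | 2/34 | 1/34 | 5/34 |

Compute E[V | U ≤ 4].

P(U ≤ 4) = 13/17.
Summing V·P(U=x,V=y) over the conditioning event gives 41/17.
E[V | U ≤ 4] = (41/17) / (13/17) = 41/13.

41/13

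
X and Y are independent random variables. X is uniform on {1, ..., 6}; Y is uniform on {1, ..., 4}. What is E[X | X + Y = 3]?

3/2

Outcomes with X + Y = 3: (1,2), (2,1), each with probability 1/24.
E[X | X + Y = 3] = (1 + 2) / 2 = 3/2.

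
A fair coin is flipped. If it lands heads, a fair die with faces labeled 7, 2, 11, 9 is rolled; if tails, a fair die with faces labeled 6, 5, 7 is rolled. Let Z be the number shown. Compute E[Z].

E[Z | heads] = (7+2+11+9)/4 = 29/4.
E[Z | tails] = (6+5+7)/3 = 6.
E[Z] = (1/2)·(29/4) + (1/2)·(6) = 53/8.

53/8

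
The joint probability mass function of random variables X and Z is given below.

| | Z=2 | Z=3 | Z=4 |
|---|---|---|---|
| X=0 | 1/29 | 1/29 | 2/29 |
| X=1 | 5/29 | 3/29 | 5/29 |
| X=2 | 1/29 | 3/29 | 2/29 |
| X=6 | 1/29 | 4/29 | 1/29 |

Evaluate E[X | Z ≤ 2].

13/8

P(Z ≤ 2) = 8/29.
Σ X·P over the event = 0·(1/29) + 1·(5/29) + 2·(1/29) + 6·(1/29) = 13/29.
E[X | Z ≤ 2] = (13/29) / (8/29) = 13/8.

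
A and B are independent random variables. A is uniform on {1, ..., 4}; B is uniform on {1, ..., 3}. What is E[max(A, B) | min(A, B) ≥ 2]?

19/6

Outcomes with min(A, B) ≥ 2: (2,2), (2,3), (3,2), (3,3), (4,2), (4,3), each with probability 1/12.
E[max(A, B) | min(A, B) ≥ 2] = (2 + 3 + 3 + 3 + 4 + 4) / 6 = 19/6.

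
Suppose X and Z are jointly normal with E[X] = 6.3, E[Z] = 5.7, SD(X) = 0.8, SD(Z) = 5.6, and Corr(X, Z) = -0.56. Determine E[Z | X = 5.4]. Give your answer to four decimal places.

9.2280

E[Z | X=x] = μ_Z + ρ(σ_Z/σ_X)(x − μ_X) for jointly normal variables.
E[Z | X=5.4] = 5.7 + (-0.56)·(5.6/0.8)·(5.4 − (6.3)) = 5.7 + (-3.92)·(-0.9) = 9.2280.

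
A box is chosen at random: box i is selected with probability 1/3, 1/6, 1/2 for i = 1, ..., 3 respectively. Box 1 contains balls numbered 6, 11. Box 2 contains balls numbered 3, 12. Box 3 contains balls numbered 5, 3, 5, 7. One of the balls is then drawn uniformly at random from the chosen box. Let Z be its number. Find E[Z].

E[Z | box 1] = (6+11)/2 = 17/2.
E[Z | box 2] = (3+12)/2 = 15/2.
E[Z | box 3] = (5+3+5+7)/4 = 5.
E[Z] = (1/3)·(17/2) + (1/6)·(15/2) + (1/2)·(5) = 79/12.

79/12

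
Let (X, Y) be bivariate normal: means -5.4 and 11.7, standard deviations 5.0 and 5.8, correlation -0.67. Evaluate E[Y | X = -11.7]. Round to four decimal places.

16.5964

For a bivariate normal, E[Y | X=x] = μ_Y + ρ·(σ_Y/σ_X)·(x − μ_X).
E[Y | X=-11.7] = 11.7 + (-0.67)·(5.8/5.0)·(-11.7 − (-5.4)) = 11.7 + (-0.7772)·(-6.3) = 16.5964.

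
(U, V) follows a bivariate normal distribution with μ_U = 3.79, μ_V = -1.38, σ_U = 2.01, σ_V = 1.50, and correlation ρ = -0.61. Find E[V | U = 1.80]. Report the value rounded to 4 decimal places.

-0.4741

For a bivariate normal, E[V | U=x] = μ_V + ρ·(σ_V/σ_U)·(x − μ_U).
E[V | U=1.80] = -1.38 + (-0.61)·(1.50/2.01)·(1.80 − (3.79)) = -1.38 + (-0.45522)·(-1.99) = -0.4741.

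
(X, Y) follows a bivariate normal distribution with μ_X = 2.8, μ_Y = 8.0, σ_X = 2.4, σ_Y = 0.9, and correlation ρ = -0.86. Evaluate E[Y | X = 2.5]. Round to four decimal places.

8.0968

For a bivariate normal, E[Y | X=x] = μ_Y + ρ·(σ_Y/σ_X)·(x − μ_X).
E[Y | X=2.5] = 8.0 + (-0.86)·(0.9/2.4)·(2.5 − (2.8)) = 8.0 + (-0.3225)·(-0.3) = 8.0968.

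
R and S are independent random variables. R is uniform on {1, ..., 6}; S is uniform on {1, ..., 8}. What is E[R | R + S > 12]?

Outcomes with R + S > 12: (5,8), (6,7), (6,8), each with probability 1/48.
E[R | R + S > 12] = (5 + 6 + 6) / 3 = 17/3.

17/3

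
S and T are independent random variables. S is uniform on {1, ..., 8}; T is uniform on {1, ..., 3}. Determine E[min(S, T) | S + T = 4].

Outcomes with S + T = 4: (1,3), (2,2), (3,1), each with probability 1/24.
E[min(S, T) | S + T = 4] = (1 + 2 + 1) / 3 = 4/3.

4/3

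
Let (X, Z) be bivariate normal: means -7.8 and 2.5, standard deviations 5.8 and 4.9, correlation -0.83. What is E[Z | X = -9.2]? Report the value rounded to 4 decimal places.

E[Z | X=x] = μ_Z + ρ(σ_Z/σ_X)(x − μ_X) for jointly normal variables.
E[Z | X=-9.2] = 2.5 + (-0.83)·(4.9/5.8)·(-9.2 − (-7.8)) = 2.5 + (-0.70121)·(-1.4) = 3.4817.

3.4817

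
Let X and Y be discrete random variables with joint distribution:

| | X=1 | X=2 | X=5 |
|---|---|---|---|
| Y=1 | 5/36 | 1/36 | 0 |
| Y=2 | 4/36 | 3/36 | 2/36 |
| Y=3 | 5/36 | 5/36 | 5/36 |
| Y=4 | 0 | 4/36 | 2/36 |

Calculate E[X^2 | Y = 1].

3/2

P(Y = 1) = 1/6.
Σ X^2·P over the event = 1·(5/36) + 4·(1/36) = 1/4.
E[X^2 | Y = 1] = (1/4) / (1/6) = 3/2.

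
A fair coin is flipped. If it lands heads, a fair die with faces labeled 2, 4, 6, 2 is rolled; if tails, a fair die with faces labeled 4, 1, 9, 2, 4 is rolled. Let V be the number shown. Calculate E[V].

E[V | heads] = (2+4+6+2)/4 = 7/2.
E[V | tails] = (4+1+9+2+4)/5 = 4.
By the law of total expectation,
E[V] = (1/2)·(7/2) + (1/2)·(4) = 15/4.

15/4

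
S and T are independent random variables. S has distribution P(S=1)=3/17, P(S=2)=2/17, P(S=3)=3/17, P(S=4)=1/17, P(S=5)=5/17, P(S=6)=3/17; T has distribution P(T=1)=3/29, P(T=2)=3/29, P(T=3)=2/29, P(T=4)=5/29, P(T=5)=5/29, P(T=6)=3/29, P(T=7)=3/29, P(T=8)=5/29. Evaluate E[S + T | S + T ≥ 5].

P(S + T ≥ 5) = 448/493.
Summing (S+T)·P(x,y) over outcomes with S + T ≥ 5 gives 4043/493.
E[S + T | S + T ≥ 5] = (4043/493) / (448/493) = 4043/448.

4043/448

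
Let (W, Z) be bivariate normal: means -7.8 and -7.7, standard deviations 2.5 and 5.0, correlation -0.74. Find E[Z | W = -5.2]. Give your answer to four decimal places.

-11.5480

For a bivariate normal, E[Z | W=x] = μ_Z + ρ·(σ_Z/σ_W)·(x − μ_W).
E[Z | W=-5.2] = -7.7 + (-0.74)·(5.0/2.5)·(-5.2 − (-7.8)) = -7.7 + (-1.48)·(2.6) = -11.5480.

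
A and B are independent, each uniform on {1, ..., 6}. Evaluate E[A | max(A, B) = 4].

22/7

P(max(A, B) = 4) = 7/36.
Summing A·P(x,y) over outcomes with max(A, B) = 4 gives 11/18.
E[A | max(A, B) = 4] = (11/18) / (7/36) = 22/7.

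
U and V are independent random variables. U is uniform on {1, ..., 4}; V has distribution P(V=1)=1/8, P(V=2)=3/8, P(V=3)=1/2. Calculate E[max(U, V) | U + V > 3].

86/27

P(U + V > 3) = 27/32.
Summing max(U,V)·P(x,y) over outcomes with U + V > 3 gives 43/16.
E[max(U, V) | U + V > 3] = (43/16) / (27/32) = 86/27.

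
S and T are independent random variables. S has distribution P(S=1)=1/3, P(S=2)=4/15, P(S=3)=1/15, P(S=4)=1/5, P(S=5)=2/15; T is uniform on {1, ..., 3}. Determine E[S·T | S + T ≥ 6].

129/13

P(S + T ≥ 6) = 13/45.
Summing ST·P(x,y) over outcomes with S + T ≥ 6 gives 43/15.
E[S·T | S + T ≥ 6] = (43/15) / (13/45) = 129/13.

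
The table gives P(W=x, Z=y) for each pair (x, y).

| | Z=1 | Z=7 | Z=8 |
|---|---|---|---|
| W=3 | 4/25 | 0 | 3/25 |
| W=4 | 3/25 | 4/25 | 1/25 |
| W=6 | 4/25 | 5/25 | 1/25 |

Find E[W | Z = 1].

P(Z = 1) = 11/25.
Σ W·P over the event = 3·(4/25) + 4·(3/25) + 6·(4/25) = 48/25.
E[W | Z = 1] = (48/25) / (11/25) = 48/11.

48/11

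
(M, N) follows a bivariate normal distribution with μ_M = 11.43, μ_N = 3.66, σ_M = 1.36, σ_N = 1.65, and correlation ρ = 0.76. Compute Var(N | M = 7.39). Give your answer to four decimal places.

The conditional variance in a bivariate normal is σ_N²(1 − ρ²), independent of x.
Var(N | M=7.39) = (1.65)²·(1 − (0.76)²) = 2.7225·0.4224 = 1.1500.

1.1500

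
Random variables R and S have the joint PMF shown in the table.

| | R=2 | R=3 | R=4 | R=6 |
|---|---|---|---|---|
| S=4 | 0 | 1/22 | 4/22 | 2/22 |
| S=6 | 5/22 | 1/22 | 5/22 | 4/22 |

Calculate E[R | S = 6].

P(S = 6) = 15/22.
Σ R·P over the event = 2·(5/22) + 3·(1/22) + 4·(5/22) + 6·(4/22) = 57/22.
E[R | S = 6] = (57/22) / (15/22) = 19/5.

19/5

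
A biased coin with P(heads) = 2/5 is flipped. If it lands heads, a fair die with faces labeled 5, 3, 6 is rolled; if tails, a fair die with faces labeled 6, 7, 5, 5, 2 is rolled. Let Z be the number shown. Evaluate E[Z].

E[Z | heads] = (5+3+6)/3 = 14/3.
E[Z | tails] = (6+7+5+5+2)/5 = 5.
By the law of total expectation,
E[Z] = (2/5)·(14/3) + (3/5)·(5) = 73/15.

73/15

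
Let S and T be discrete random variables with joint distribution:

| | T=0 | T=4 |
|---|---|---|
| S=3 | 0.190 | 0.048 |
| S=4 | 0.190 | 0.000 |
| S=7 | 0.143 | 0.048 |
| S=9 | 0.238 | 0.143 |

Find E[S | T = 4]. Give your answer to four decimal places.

7.3933

P(T = 4) = 0.239.
Σ S·P over the event = 3·(0.048) + 7·(0.048) + 9·(0.143) = 1.767.
E[S | T = 4] = (1.767) / (0.239) = 7.3933.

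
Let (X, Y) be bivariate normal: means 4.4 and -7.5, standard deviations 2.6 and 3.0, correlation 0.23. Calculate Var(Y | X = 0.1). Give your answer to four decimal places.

8.5239

The conditional variance in a bivariate normal is σ_Y²(1 − ρ²), independent of x.
Var(Y | X=0.1) = (3.0)²·(1 − (0.23)²) = 9·0.9471 = 8.5239.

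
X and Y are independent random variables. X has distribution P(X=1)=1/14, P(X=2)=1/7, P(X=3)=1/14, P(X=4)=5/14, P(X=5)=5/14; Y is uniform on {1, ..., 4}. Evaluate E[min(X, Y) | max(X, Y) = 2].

P(max(X, Y) = 2) = 5/56.
Summing min(X,Y)·P(x,y) over outcomes with max(X, Y) = 2 gives 1/8.
E[min(X, Y) | max(X, Y) = 2] = (1/8) / (5/56) = 7/5.

7/5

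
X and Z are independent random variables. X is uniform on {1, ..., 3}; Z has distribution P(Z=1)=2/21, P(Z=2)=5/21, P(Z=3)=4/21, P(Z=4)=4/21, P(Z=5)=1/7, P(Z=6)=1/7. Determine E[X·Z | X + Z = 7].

48/5

P(X + Z = 7) = 10/63.
Summing XZ·P(x,y) over outcomes with X + Z = 7 gives 32/21.
E[X·Z | X + Z = 7] = (32/21) / (10/63) = 48/5.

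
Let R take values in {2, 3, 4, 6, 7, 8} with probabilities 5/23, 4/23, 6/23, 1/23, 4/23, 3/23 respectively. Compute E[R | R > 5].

29/4

P(R > 5) = 8/23.
Σ over the event: 6·1/23 + 7·4/23 + 8·3/23 = 58/23.
E[R | R > 5] = (58/23) / (8/23) = 29/4.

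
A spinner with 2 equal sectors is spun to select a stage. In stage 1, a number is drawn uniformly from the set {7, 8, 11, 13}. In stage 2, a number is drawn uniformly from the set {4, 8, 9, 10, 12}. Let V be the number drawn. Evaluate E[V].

E[V | stage 1] = (7+8+11+13)/4 = 39/4.
E[V | stage 2] = (4+8+9+10+12)/5 = 43/5.
By the law of total expectation,
E[V] = (1/2)·(39/4) + (1/2)·(43/5) = 367/40.

367/40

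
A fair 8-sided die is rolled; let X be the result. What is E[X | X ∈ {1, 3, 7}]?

11/3

P(X ∈ {1, 3, 7}) = 3/8.
Σ over the event: 1·1/8 + 3·1/8 + 7·1/8 = 11/8.
E[X | X ∈ {1, 3, 7}] = (11/8) / (3/8) = 11/3.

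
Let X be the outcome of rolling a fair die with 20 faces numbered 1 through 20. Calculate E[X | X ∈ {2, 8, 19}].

29/3

P(X ∈ {2, 8, 19}) = 3/20.
Σ over the event: 2·1/20 + 8·1/20 + 19·1/20 = 29/20.
E[X | X ∈ {2, 8, 19}] = (29/20) / (3/20) = 29/3.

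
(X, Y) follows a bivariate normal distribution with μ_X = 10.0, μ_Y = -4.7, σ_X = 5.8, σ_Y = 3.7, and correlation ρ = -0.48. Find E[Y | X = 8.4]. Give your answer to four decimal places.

E[Y | X=x] = μ_Y + ρ(σ_Y/σ_X)(x − μ_X) for jointly normal variables.
E[Y | X=8.4] = -4.7 + (-0.48)·(3.7/5.8)·(8.4 − (10.0)) = -4.7 + (-0.30621)·(-1.6) = -4.2101.

-4.2101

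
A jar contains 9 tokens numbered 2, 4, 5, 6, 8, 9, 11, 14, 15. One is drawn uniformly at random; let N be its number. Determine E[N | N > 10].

P(N > 10) = 1/3.
Σ over the event: 11·1/9 + 14·1/9 + 15·1/9 = 40/9.
E[N | N > 10] = (40/9) / (1/3) = 40/3.

40/3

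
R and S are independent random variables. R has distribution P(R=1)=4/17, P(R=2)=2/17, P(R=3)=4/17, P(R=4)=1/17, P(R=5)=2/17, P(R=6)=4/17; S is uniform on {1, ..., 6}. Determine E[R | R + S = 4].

P(R + S = 4) = 5/51.
Summing R·P(x,y) over outcomes with R + S = 4 gives 10/51.
E[R | R + S = 4] = (10/51) / (5/51) = 2.

2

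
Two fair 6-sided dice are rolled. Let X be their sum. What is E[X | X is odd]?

P(X is odd) = 1/2.
Σ over the event: 3·1/18 + 5·1/9 + 7·1/6 + 9·1/9 + 11·1/18 = 7/2.
E[X | X is odd] = (7/2) / (1/2) = 7.

7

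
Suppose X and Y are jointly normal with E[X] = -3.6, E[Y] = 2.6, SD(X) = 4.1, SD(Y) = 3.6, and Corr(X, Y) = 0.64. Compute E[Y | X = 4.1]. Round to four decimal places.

The regression of Y on X has slope ρ·σ_Y/σ_X and passes through (μ_X, μ_Y).
E[Y | X=4.1] = 2.6 + (0.64)·(3.6/4.1)·(4.1 − (-3.6)) = 2.6 + (0.56195)·(7.7) = 6.9270.

6.9270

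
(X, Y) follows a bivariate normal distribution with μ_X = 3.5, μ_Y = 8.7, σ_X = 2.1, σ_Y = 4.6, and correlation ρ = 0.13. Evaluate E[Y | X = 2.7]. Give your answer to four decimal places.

E[Y | X=x] = μ_Y + ρ(σ_Y/σ_X)(x − μ_X) for jointly normal variables.
E[Y | X=2.7] = 8.7 + (0.13)·(4.6/2.1)·(2.7 − (3.5)) = 8.7 + (0.28476)·(-0.8) = 8.4722.

8.4722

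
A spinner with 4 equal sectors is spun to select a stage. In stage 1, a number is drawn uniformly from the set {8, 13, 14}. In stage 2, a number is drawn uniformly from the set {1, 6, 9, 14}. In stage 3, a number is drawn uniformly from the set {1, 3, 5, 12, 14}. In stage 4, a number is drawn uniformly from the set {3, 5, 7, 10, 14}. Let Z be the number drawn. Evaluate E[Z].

E[Z | stage 1] = (8+13+14)/3 = 35/3.
E[Z | stage 2] = (1+6+9+14)/4 = 15/2.
E[Z | stage 3] = (1+3+5+12+14)/5 = 7.
E[Z | stage 4] = (3+5+7+10+14)/5 = 39/5.
E[Z] = (1/4)·(35/3) + (1/4)·(15/2) + (1/4)·(7) + (1/4)·(39/5) = 1019/120.

1019/120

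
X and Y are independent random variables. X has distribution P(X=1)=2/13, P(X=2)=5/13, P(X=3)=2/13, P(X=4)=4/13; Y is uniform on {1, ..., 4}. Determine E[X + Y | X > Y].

P(X > Y) = 21/52.
Summing (X+Y)·P(x,y) over outcomes with X > Y gives 105/52.
E[X + Y | X > Y] = (105/52) / (21/52) = 5.

5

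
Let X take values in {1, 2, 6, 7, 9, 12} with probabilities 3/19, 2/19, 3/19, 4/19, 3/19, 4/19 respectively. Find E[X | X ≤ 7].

53/12

P(X ≤ 7) = 12/19.
Σ over the event: 1·3/19 + 2·2/19 + 6·3/19 + 7·4/19 = 53/19.
E[X | X ≤ 7] = (53/19) / (12/19) = 53/12.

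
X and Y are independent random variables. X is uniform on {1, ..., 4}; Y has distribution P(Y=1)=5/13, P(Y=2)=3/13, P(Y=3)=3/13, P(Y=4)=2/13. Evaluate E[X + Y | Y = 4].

13/2

P(Y = 4) = 2/13.
Summing (X+Y)·P(x,y) over outcomes with Y = 4 gives 1.
E[X + Y | Y = 4] = (1) / (2/13) = 13/2.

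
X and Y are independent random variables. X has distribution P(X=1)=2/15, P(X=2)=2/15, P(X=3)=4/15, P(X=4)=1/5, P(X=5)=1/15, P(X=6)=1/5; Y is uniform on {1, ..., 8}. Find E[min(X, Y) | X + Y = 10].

P(X + Y = 10) = 13/120.
Summing min(X,Y)·P(x,y) over outcomes with X + Y = 10 gives 3/8.
E[min(X, Y) | X + Y = 10] = (3/8) / (13/120) = 45/13.

45/13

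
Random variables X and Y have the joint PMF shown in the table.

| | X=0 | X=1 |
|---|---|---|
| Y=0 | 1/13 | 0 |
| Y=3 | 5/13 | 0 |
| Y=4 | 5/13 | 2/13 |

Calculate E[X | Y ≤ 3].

0

P(Y ≤ 3) = 6/13.
Σ X·P over the event = 0·(1/13) + 0·(5/13) = 0.
E[X | Y ≤ 3] = (0) / (6/13) = 0.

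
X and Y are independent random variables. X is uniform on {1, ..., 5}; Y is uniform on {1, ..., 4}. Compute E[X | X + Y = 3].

3/2

Outcomes with X + Y = 3: (1,2), (2,1), each with probability 1/20.
E[X | X + Y = 3] = (1 + 2) / 2 = 3/2.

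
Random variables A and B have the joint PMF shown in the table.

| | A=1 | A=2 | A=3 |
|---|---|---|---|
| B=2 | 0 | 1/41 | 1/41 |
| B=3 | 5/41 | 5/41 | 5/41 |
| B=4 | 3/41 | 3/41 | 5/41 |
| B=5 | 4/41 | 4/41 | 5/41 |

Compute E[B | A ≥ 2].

111/29

P(A ≥ 2) = 29/41.
Σ B·P over the event = 2·(1/41) + 3·(5/41) + 4·(3/41) + 5·(4/41) + 2·(1/41) + 3·(5/41) + 4·(5/41) + 5·(5/41) = 111/41.
E[B | A ≥ 2] = (111/41) / (29/41) = 111/29.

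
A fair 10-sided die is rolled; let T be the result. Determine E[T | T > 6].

Given T > 6, T is equally likely to be any of {7, 8, 9, 10}.
E[T | T > 6] = (7 + 8 + 9 + 10) / 4 = 17/2.

17/2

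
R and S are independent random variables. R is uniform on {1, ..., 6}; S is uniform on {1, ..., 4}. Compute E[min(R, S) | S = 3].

5/2

Outcomes with S = 3: (1,3), (2,3), (3,3), (4,3), (5,3), (6,3), each with probability 1/24.
E[min(R, S) | S = 3] = (1 + 2 + 3 + 3 + 3 + 3) / 6 = 5/2.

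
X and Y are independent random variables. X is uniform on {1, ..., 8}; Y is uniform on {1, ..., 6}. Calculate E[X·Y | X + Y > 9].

P(X + Y > 9) = 5/16.
Summing XY·P(x,y) over outcomes with X + Y > 9 gives 455/48.
E[X·Y | X + Y > 9] = (455/48) / (5/16) = 91/3.

91/3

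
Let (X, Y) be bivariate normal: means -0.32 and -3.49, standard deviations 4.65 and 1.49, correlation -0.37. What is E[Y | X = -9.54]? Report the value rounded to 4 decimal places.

-2.3969

The regression of Y on X has slope ρ·σ_Y/σ_X and passes through (μ_X, μ_Y).
E[Y | X=-9.54] = -3.49 + (-0.37)·(1.49/4.65)·(-9.54 − (-0.32)) = -3.49 + (-0.11856)·(-9.22) = -2.3969.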